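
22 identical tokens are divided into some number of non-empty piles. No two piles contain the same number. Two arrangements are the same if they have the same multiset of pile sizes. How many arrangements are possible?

89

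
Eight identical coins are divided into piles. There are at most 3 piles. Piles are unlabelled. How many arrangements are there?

The partitions of 8 that satisfy the conditions:
8
1,7
2,6
1,1,6
3,5
1,2,5
4,4
1,3,4
2,2,4
2,3,3

10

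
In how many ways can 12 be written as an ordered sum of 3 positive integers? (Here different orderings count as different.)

55

A composition of 12 into 3 positive parts is chosen by placing 2 dividers among the 11 gaps between 12 units: C(11,2) = 55.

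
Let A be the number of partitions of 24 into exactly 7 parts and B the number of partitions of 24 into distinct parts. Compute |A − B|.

Partitions of 24 into exactly 7 parts: 201.
Partitions of 24 into distinct parts: 122.
|201 − 122| = 79.

79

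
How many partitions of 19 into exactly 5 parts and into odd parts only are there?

13

Listing the qualifying partitions of 19:
15,1,1,1,1
13,3,1,1,1
11,5,1,1,1
11,3,3,1,1
9,7,1,1,1
9,5,3,1,1
9,3,3,3,1
7,7,3,1,1
7,5,5,1,1
7,5,3,3,1
7,3,3,3,3
5,5,5,3,1
5,5,3,3,3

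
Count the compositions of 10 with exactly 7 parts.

By stars and bars with positive parts, the count is C(9,6) = 84.

84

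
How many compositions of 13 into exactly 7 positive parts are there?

Equivalently, choose which 6 of the 12 gaps become plus signs: C(12,6) = 924.

924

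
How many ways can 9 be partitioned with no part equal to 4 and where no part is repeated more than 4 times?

Listing the qualifying partitions of 9:
9
8, 1
7, 2
7, 1, 1
6, 3
6, 2, 1
6, 1, 1, 1
5, 3, 1
5, 2, 2
5, 2, 1, 1
5, 1, 1, 1, 1
3, 3, 3
3, 3, 2, 1
3, 3, 1, 1, 1
3, 2, 2, 2
3, 2, 2, 1, 1
3, 2, 1, 1, 1, 1
2, 2, 2, 2, 1
2, 2, 2, 1, 1, 1
Counting gives 19.

19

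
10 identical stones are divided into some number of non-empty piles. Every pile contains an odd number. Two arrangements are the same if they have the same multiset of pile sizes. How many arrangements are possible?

10

Listing the qualifying partitions of 10:
9+1
7+3
7+1+1+1
5+5
5+3+1+1
5+1+1+1+1+1
3+3+3+1
3+3+1+1+1+1
3+1+1+1+1+1+1+1
1+1+1+1+1+1+1+1+1+1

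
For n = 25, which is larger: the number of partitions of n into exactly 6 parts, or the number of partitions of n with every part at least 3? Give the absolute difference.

105

Partitions of 25 into exactly 6 parts: 235.
Partitions of 25 with every part at least 3: 130.
|235 − 130| = 105.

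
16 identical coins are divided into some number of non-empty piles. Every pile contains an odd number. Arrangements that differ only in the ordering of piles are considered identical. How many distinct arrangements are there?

A partial list (first 12 by largest part):
15+1
13+3
13+1+1+1
11+5
11+3+1+1
11+1+1+1+1+1
9+7
9+5+1+1
9+3+3+1
9+3+1+1+1+1
9+1+1+1+1+1+1+1
7+7+1+1
…and 20 more, for 32 total.

32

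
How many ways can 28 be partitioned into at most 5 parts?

540

Enumerating by decreasing first part gives 540 partitions in all.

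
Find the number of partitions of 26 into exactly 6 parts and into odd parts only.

A partial list (first 12 by largest part):
21, 1, 1, 1, 1, 1
19, 3, 1, 1, 1, 1
17, 5, 1, 1, 1, 1
17, 3, 3, 1, 1, 1
15, 7, 1, 1, 1, 1
15, 5, 3, 1, 1, 1
15, 3, 3, 3, 1, 1
13, 9, 1, 1, 1, 1
13, 7, 3, 1, 1, 1
13, 5, 5, 1, 1, 1
13, 5, 3, 3, 1, 1
13, 3, 3, 3, 3, 1
…and 23 more, for 35 total.

35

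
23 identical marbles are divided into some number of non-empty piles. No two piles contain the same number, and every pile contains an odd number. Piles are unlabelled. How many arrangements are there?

They are:
23
19,3,1
17,5,1
15,7,1
15,5,3
13,9,1
13,7,3
11,9,3
11,7,5
Counting gives 9.

9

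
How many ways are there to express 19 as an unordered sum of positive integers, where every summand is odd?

A partial list (first 12 by largest part):
19
17,1,1
15,3,1
15,1,1,1,1
13,5,1
13,3,3
13,3,1,1,1
13,1,1,1,1,1,1
11,7,1
11,5,3
11,5,1,1,1
11,3,3,1,1
…and 42 more, for 54 total.

54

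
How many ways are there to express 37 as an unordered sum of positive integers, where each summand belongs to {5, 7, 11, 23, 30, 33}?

5

The partitions of 37 that satisfy the conditions:
30, 7
23, 7, 7
11, 11, 5, 5, 5
11, 7, 7, 7, 5
7, 5, 5, 5, 5, 5, 5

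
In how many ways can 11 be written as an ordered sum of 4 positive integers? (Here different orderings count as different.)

120

Equivalently, choose which 3 of the 10 gaps become plus signs: C(10,3) = 120.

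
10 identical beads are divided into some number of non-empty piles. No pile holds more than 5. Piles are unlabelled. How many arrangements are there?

30

There are too many to list fully; the first 12 (by largest part) are:
5,5
1,4,5
2,3,5
1,1,3,5
1,2,2,5
1,1,1,2,5
1,1,1,1,1,5
2,4,4
1,1,4,4
3,3,4
1,2,3,4
1,1,1,3,4
…and 18 more, for 30 total.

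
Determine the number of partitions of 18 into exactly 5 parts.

57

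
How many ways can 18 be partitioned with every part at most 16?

383

Counting exhaustively, 383 partitions satisfy the conditions.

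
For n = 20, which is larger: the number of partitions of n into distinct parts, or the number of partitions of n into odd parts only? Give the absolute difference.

0

Partitions of 20 into distinct parts: 64.
Partitions of 20 into odd parts only: 64.
|64 − 64| = 0.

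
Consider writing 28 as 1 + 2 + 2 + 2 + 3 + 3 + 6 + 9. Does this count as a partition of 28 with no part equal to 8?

The parts sum to 28, and the condition 'no summand equals 8' holds.

Yes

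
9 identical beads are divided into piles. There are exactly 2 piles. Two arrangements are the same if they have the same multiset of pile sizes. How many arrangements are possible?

They are:
8+1
7+2
6+3
5+4
Counting gives 4.

4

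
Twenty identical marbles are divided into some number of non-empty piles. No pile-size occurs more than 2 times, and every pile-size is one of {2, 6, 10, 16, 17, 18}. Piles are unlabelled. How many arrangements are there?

4

They are:
18+2
16+2+2
10+10
10+6+2+2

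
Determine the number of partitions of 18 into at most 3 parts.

37

A partial list (first 12 by largest part):
18
17,1
16,2
16,1,1
15,3
15,2,1
14,4
14,3,1
14,2,2
13,5
13,4,1
13,3,2
…and 25 more, for 37 total.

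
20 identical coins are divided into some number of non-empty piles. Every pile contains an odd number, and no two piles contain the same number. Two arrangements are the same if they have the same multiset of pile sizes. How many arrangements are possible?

7

They are:
19,1
17,3
15,5
13,7
11,9
11,5,3,1
9,7,3,1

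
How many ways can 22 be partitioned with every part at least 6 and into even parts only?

Enumerating:
22
6, 16
8, 14
10, 12
6, 6, 10
6, 8, 8

6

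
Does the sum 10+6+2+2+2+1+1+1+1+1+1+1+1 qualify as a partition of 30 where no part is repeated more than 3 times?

The parts sum to 30, and the condition 'no summand is used more than 3 times' is violated.

No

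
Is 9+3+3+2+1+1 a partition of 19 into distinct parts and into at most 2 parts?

The parts sum to 19, and the condition 'all summands are distinct' is violated.

No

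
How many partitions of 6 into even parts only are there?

Listing the qualifying partitions of 6:
6
4, 2
2, 2, 2

3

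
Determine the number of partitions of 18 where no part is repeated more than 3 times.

Counting exhaustively, 208 partitions satisfy the conditions.

208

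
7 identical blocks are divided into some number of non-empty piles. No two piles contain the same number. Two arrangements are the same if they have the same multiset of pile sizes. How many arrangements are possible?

5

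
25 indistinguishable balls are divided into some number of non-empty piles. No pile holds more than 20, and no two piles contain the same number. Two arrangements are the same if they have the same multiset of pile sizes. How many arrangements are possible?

135

Systematic enumeration (by largest part, then next-largest, …) yields 135.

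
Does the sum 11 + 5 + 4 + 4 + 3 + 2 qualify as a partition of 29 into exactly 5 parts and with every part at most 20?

The parts sum to 29, and the condition 'there are exactly 5 summands' is violated.

No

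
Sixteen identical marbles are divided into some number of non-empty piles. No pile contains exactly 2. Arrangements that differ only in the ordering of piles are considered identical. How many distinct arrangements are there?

A full systematic count gives 96.

96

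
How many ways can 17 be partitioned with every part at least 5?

7

Enumerating:
17
5,12
6,11
7,10
8,9
5,5,7
5,6,6
Counting gives 7.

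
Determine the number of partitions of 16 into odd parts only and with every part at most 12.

29

A partial list (first 12 by largest part):
11, 5
11, 3, 1, 1
11, 1, 1, 1, 1, 1
9, 7
9, 5, 1, 1
9, 3, 3, 1
9, 3, 1, 1, 1, 1
9, 1, 1, 1, 1, 1, 1, 1
7, 7, 1, 1
7, 5, 3, 1
7, 5, 1, 1, 1, 1
7, 3, 3, 3
…and 17 more, for 29 total.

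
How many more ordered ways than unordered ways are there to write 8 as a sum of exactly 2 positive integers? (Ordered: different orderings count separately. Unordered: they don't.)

Compositions: C(7,1) = 7.
Unordered (partitions into 2 parts): 4.
Difference: 7 − 4 = 3.

3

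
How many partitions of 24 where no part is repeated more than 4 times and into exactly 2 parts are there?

Enumerating:
1,23
2,22
3,21
4,20
5,19
6,18
7,17
8,16
9,15
10,14
11,13
12,12
Counting gives 12.

12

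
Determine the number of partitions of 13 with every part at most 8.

89

Systematic enumeration (by largest part, then next-largest, …) yields 89.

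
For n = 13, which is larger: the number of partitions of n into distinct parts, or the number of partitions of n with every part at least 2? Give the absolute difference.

Partitions of 13 into distinct parts: 18.
Partitions of 13 with every part at least 2: 24.
|18 − 24| = 6.

6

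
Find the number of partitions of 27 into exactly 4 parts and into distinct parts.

Enumerating by decreasing first part gives 72 partitions in all.

72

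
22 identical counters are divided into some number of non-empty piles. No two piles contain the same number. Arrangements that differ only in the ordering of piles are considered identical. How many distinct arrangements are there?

89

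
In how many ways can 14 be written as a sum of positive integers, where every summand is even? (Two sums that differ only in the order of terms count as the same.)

15

They are:
14
2+12
4+10
2+2+10
6+8
2+4+8
2+2+2+8
2+6+6
4+4+6
2+2+4+6
2+2+2+2+6
2+4+4+4
2+2+2+4+4
2+2+2+2+2+4
2+2+2+2+2+2+2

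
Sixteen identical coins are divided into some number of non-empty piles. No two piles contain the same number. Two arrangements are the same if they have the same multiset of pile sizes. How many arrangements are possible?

A partial list (first 12 by largest part):
16
15, 1
14, 2
13, 3
13, 2, 1
12, 4
12, 3, 1
11, 5
11, 4, 1
11, 3, 2
10, 6
10, 5, 1
…and 20 more, for 32 total.

32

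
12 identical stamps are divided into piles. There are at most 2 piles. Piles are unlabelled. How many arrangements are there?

Enumerating:
12
1+11
2+10
3+9
4+8
5+7
6+6

7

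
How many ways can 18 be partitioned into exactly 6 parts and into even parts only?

3

The partitions of 18 that satisfy the conditions:
8, 2, 2, 2, 2, 2
6, 4, 2, 2, 2, 2
4, 4, 4, 2, 2, 2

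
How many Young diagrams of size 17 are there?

297

Direct enumeration gives 297 partitions.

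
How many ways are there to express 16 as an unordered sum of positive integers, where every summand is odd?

A partial list (first 12 by largest part):
15+1
13+3
13+1+1+1
11+5
11+3+1+1
11+1+1+1+1+1
9+7
9+5+1+1
9+3+3+1
9+3+1+1+1+1
9+1+1+1+1+1+1+1
7+7+1+1
…and 20 more, for 32 total.

32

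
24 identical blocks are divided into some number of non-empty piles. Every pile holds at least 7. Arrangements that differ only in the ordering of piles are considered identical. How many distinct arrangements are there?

10

Enumerating:
24
7,17
8,16
9,15
10,14
11,13
12,12
7,7,10
7,8,9
8,8,8
That's 10 in total.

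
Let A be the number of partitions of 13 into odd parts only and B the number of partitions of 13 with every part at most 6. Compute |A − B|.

53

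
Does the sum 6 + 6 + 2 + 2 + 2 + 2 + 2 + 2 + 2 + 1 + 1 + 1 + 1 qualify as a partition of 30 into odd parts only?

The parts sum to 30, and the condition 'every summand is odd' is violated.

No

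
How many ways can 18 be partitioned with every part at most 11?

Direct enumeration gives 355 partitions.

355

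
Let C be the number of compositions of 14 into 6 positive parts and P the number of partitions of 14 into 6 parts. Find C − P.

Ordered (compositions into 6 parts): C(13,5) = 1287.
Partitions of 14 into exactly 6 parts: 20.
Difference: 1287 − 20 = 1267.

1267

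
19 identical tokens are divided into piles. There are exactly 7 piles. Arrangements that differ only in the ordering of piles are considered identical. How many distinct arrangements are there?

A partial list (first 12 by largest part):
13+1+1+1+1+1+1
12+2+1+1+1+1+1
11+3+1+1+1+1+1
11+2+2+1+1+1+1
10+4+1+1+1+1+1
10+3+2+1+1+1+1
10+2+2+2+1+1+1
9+5+1+1+1+1+1
9+4+2+1+1+1+1
9+3+3+1+1+1+1
9+3+2+2+1+1+1
9+2+2+2+2+1+1
…and 53 more, for 65 total.

65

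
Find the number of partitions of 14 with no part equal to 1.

34

A partial list (first 12 by largest part):
14
12+2
11+3
10+4
10+2+2
9+5
9+3+2
8+6
8+4+2
8+3+3
8+2+2+2
7+7
…and 22 more, for 34 total.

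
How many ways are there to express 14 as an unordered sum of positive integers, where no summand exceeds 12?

Direct enumeration gives 133 partitions.

133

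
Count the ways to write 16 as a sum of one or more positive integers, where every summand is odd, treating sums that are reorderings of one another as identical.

There are too many to list fully; the first 12 (by largest part) are:
15, 1
13, 3
13, 1, 1, 1
11, 5
11, 3, 1, 1
11, 1, 1, 1, 1, 1
9, 7
9, 5, 1, 1
9, 3, 3, 1
9, 3, 1, 1, 1, 1
9, 1, 1, 1, 1, 1, 1, 1
7, 7, 1, 1
…and 20 more, for 32 total.

32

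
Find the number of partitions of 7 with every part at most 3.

8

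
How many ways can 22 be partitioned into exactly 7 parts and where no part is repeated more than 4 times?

Systematic enumeration (by largest part, then next-largest, …) yields 113.

113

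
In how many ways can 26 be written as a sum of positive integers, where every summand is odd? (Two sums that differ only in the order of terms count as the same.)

Enumerating by decreasing first part gives 165 partitions in all.

165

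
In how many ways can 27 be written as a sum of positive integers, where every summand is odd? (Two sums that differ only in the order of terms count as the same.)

192

Direct enumeration gives 192 partitions.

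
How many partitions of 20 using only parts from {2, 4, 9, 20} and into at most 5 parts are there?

Listing the qualifying partitions of 20:
20
2+9+9
4+4+4+4+4
Counting gives 3.

3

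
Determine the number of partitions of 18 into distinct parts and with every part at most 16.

44

A partial list (first 12 by largest part):
16+2
15+3
15+2+1
14+4
14+3+1
13+5
13+4+1
13+3+2
12+6
12+5+1
12+4+2
12+3+2+1
…and 32 more, for 44 total.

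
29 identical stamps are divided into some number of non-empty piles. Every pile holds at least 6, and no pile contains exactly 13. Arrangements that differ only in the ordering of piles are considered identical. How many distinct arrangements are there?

28

A partial list (first 12 by largest part):
29
23, 6
22, 7
21, 8
20, 9
19, 10
18, 11
17, 12
17, 6, 6
16, 7, 6
15, 14
15, 8, 6
…and 16 more, for 28 total.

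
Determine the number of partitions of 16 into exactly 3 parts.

21

Enumerating:
14, 1, 1
13, 2, 1
12, 3, 1
12, 2, 2
11, 4, 1
11, 3, 2
10, 5, 1
10, 4, 2
10, 3, 3
9, 6, 1
9, 5, 2
9, 4, 3
8, 7, 1
8, 6, 2
8, 5, 3
8, 4, 4
7, 7, 2
7, 6, 3
7, 5, 4
6, 6, 4
6, 5, 5
Counting gives 21.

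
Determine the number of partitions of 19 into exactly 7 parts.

65

There are too many to list fully; the first 12 (by largest part) are:
13,1,1,1,1,1,1
12,2,1,1,1,1,1
11,3,1,1,1,1,1
11,2,2,1,1,1,1
10,4,1,1,1,1,1
10,3,2,1,1,1,1
10,2,2,2,1,1,1
9,5,1,1,1,1,1
9,4,2,1,1,1,1
9,3,3,1,1,1,1
9,3,2,2,1,1,1
9,2,2,2,2,1,1
…and 53 more, for 65 total.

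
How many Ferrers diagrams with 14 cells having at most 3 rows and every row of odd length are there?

4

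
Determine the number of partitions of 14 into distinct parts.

22

They are:
14
13 + 1
12 + 2
11 + 3
11 + 2 + 1
10 + 4
10 + 3 + 1
9 + 5
9 + 4 + 1
9 + 3 + 2
8 + 6
8 + 5 + 1
8 + 4 + 2
8 + 3 + 2 + 1
7 + 6 + 1
7 + 5 + 2
7 + 4 + 3
7 + 4 + 2 + 1
6 + 5 + 3
6 + 5 + 2 + 1
6 + 4 + 3 + 1
5 + 4 + 3 + 2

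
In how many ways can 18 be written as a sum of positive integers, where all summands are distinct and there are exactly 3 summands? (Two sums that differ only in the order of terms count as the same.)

Enumerating:
15,2,1
14,3,1
13,4,1
13,3,2
12,5,1
12,4,2
11,6,1
11,5,2
11,4,3
10,7,1
10,6,2
10,5,3
9,8,1
9,7,2
9,6,3
9,5,4
8,7,3
8,6,4
7,6,5

19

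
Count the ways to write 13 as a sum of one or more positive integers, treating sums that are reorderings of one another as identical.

101

There are 101 such partitions.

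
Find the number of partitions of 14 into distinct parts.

They are:
14
13+1
12+2
11+3
11+2+1
10+4
10+3+1
9+5
9+4+1
9+3+2
8+6
8+5+1
8+4+2
8+3+2+1
7+6+1
7+5+2
7+4+3
7+4+2+1
6+5+3
6+5+2+1
6+4+3+1
5+4+3+2

22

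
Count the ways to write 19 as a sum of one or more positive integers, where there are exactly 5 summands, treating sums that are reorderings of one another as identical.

70

A partial list (first 12 by largest part):
15,1,1,1,1
14,2,1,1,1
13,3,1,1,1
13,2,2,1,1
12,4,1,1,1
12,3,2,1,1
12,2,2,2,1
11,5,1,1,1
11,4,2,1,1
11,3,3,1,1
11,3,2,2,1
11,2,2,2,2
…and 58 more, for 70 total.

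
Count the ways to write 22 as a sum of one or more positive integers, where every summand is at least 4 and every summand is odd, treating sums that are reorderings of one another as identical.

Listing the qualifying partitions of 22:
17,5
15,7
13,9
11,11
7,5,5,5
That's 5 in total.

5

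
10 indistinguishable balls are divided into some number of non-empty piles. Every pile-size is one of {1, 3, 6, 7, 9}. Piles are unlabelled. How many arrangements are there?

9

The partitions of 10 that satisfy the conditions:
9, 1
7, 3
7, 1, 1, 1
6, 3, 1
6, 1, 1, 1, 1
3, 3, 3, 1
3, 3, 1, 1, 1, 1
3, 1, 1, 1, 1, 1, 1, 1
1, 1, 1, 1, 1, 1, 1, 1, 1, 1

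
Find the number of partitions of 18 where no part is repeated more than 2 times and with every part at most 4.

They are:
4 + 4 + 3 + 3 + 2 + 2
4 + 4 + 3 + 3 + 2 + 1 + 1

2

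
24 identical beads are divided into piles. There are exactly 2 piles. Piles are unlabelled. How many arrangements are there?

Enumerating:
1, 23
2, 22
3, 21
4, 20
5, 19
6, 18
7, 17
8, 16
9, 15
10, 14
11, 13
12, 12

12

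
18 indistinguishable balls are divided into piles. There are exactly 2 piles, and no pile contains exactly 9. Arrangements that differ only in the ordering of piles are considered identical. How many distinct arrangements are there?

8

The partitions of 18 that satisfy the conditions:
17, 1
16, 2
15, 3
14, 4
13, 5
12, 6
11, 7
10, 8
That's 8 in total.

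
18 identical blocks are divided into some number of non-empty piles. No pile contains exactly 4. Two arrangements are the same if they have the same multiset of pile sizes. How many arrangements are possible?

250

Counting exhaustively, 250 partitions satisfy the conditions.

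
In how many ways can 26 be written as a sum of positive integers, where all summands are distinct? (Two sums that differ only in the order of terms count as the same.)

165

There are 165 such partitions.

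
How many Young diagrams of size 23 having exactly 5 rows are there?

141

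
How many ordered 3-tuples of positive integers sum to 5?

Equivalently, choose which 2 of the 4 gaps become plus signs: C(4,2) = 6.

6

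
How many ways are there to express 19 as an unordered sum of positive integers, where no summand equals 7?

413

Enumerating by decreasing first part gives 413 partitions in all.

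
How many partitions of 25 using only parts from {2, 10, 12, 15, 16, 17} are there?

The partitions of 25 that satisfy the conditions:
17+2+2+2+2
15+10
15+2+2+2+2+2

3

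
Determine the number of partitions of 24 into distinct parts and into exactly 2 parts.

Enumerating:
23 + 1
22 + 2
21 + 3
20 + 4
19 + 5
18 + 6
17 + 7
16 + 8
15 + 9
14 + 10
13 + 11

11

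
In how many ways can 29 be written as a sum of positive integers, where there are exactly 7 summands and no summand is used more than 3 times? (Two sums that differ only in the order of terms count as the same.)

386

Enumerating by decreasing first part gives 386 partitions in all.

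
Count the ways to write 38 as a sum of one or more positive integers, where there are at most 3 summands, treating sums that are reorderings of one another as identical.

Counting exhaustively, 140 partitions satisfy the conditions.

140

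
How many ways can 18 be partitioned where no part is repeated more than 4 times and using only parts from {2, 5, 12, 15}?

The partitions of 18 that satisfy the conditions:
12+2+2+2
5+5+2+2+2+2
That's 2 in total.

2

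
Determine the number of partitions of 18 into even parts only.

A partial list (first 12 by largest part):
18
2,16
4,14
2,2,14
6,12
2,4,12
2,2,2,12
8,10
2,6,10
4,4,10
2,2,4,10
2,2,2,2,10
…and 18 more, for 30 total.

30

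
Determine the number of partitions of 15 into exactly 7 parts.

They are:
1+1+1+1+1+1+9
1+1+1+1+1+2+8
1+1+1+1+1+3+7
1+1+1+1+2+2+7
1+1+1+1+1+4+6
1+1+1+1+2+3+6
1+1+1+2+2+2+6
1+1+1+1+1+5+5
1+1+1+1+2+4+5
1+1+1+1+3+3+5
1+1+1+2+2+3+5
1+1+2+2+2+2+5
1+1+1+1+3+4+4
1+1+1+2+2+4+4
1+1+1+2+3+3+4
1+1+2+2+2+3+4
1+2+2+2+2+2+4
1+1+1+3+3+3+3
1+1+2+2+3+3+3
1+2+2+2+2+3+3
2+2+2+2+2+2+3
Counting gives 21.

21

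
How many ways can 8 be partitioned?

The partitions of 8 that satisfy the conditions:
8
1,7
2,6
1,1,6
3,5
1,2,5
1,1,1,5
4,4
1,3,4
2,2,4
1,1,2,4
1,1,1,1,4
2,3,3
1,1,3,3
1,2,2,3
1,1,1,2,3
1,1,1,1,1,3
2,2,2,2
1,1,2,2,2
1,1,1,1,2,2
1,1,1,1,1,1,2
1,1,1,1,1,1,1,1
Counting gives 22.

22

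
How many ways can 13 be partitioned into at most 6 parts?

71

Systematic enumeration (by largest part, then next-largest, …) yields 71.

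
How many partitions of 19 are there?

490

A full systematic count gives 490.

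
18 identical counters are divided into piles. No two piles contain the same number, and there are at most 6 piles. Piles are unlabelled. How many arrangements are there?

46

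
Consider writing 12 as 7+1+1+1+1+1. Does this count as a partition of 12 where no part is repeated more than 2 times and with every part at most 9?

No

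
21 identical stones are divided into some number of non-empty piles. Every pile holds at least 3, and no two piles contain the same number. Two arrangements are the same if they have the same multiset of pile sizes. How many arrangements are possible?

Listing the qualifying partitions of 21:
21
18, 3
17, 4
16, 5
15, 6
14, 7
14, 4, 3
13, 8
13, 5, 3
12, 9
12, 6, 3
12, 5, 4
11, 10
11, 7, 3
11, 6, 4
10, 8, 3
10, 7, 4
10, 6, 5
9, 8, 4
9, 7, 5
9, 5, 4, 3
8, 7, 6
8, 6, 4, 3
7, 6, 5, 3
Counting gives 24.

24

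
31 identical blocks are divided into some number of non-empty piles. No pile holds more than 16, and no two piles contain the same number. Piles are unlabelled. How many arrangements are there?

230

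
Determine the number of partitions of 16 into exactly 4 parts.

34

A partial list (first 12 by largest part):
13+1+1+1
12+2+1+1
11+3+1+1
11+2+2+1
10+4+1+1
10+3+2+1
10+2+2+2
9+5+1+1
9+4+2+1
9+3+3+1
9+3+2+2
8+6+1+1
…and 22 more, for 34 total.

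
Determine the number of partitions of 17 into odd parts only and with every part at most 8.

24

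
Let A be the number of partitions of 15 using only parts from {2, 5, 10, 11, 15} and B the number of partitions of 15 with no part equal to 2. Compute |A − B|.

Partitions of 15 using only parts from {2, 5, 10, 11, 15}: 5.
Partitions of 15 with no part equal to 2: 75.
|5 − 75| = 70.

70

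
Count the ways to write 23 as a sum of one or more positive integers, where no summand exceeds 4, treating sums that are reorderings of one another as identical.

A full systematic count gives 150.

150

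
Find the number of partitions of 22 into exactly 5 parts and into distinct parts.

Enumerating:
12, 4, 3, 2, 1
11, 5, 3, 2, 1
10, 6, 3, 2, 1
10, 5, 4, 2, 1
9, 7, 3, 2, 1
9, 6, 4, 2, 1
9, 5, 4, 3, 1
8, 7, 4, 2, 1
8, 6, 5, 2, 1
8, 6, 4, 3, 1
8, 5, 4, 3, 2
7, 6, 5, 3, 1
7, 6, 4, 3, 2

13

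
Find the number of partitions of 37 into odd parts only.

Direct enumeration gives 760 partitions.

760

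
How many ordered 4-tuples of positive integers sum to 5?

4

Equivalently, choose which 3 of the 4 gaps become plus signs: C(4,3) = 4.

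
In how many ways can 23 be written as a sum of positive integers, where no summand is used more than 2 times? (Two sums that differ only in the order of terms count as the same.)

There are 355 such partitions.

355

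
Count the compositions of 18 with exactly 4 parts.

By stars and bars with positive parts, the count is C(17,3) = 680.

680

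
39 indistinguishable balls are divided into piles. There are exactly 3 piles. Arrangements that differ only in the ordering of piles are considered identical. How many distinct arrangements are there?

127

Enumerating by decreasing first part gives 127 partitions in all.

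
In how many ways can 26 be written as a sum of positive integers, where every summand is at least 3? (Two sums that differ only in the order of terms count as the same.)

158

Counting exhaustively, 158 partitions satisfy the conditions.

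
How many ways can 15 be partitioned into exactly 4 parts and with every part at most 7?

Listing the qualifying partitions of 15:
7, 6, 1, 1
7, 5, 2, 1
7, 4, 3, 1
7, 4, 2, 2
7, 3, 3, 2
6, 6, 2, 1
6, 5, 3, 1
6, 5, 2, 2
6, 4, 4, 1
6, 4, 3, 2
6, 3, 3, 3
5, 5, 4, 1
5, 5, 3, 2
5, 4, 4, 2
5, 4, 3, 3
4, 4, 4, 3

16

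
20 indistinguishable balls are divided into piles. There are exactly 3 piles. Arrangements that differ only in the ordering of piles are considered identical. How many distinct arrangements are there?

There are too many to list fully; the first 12 (by largest part) are:
1, 1, 18
1, 2, 17
1, 3, 16
2, 2, 16
1, 4, 15
2, 3, 15
1, 5, 14
2, 4, 14
3, 3, 14
1, 6, 13
2, 5, 13
3, 4, 13
…and 21 more, for 33 total.

33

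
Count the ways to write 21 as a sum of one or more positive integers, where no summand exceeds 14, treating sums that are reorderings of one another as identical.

762

There are 762 such partitions.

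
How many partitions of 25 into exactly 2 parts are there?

The partitions of 25 that satisfy the conditions:
24,1
23,2
22,3
21,4
20,5
19,6
18,7
17,8
16,9
15,10
14,11
13,12

12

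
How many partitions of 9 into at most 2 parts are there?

5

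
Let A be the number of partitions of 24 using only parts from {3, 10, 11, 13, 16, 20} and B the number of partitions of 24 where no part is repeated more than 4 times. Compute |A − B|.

947

Partitions of 24 using only parts from {3, 10, 11, 13, 16, 20}: 3.
Partitions of 24 where no part is repeated more than 4 times: 950.
|3 − 950| = 947.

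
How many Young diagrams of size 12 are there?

77

Enumerating by decreasing first part gives 77 partitions in all.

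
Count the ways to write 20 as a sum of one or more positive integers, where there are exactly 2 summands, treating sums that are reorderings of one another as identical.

10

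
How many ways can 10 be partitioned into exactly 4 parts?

9

Enumerating:
7,1,1,1
6,2,1,1
5,3,1,1
5,2,2,1
4,4,1,1
4,3,2,1
4,2,2,2
3,3,3,1
3,3,2,2
That's 9 in total.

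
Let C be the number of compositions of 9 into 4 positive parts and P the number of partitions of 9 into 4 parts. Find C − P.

50

Ordered (compositions into 4 parts): C(8,3) = 56.
Partitions of 9 into exactly 4 parts: 6.
Difference: 56 − 6 = 50.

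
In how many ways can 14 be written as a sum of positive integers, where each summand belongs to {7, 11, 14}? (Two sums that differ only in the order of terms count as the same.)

They are:
14
7+7

2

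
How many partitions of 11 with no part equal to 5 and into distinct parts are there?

Enumerating:
11
10 + 1
9 + 2
8 + 3
8 + 2 + 1
7 + 4
7 + 3 + 1
6 + 4 + 1
6 + 3 + 2
Counting gives 9.

9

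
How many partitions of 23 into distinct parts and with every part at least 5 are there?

They are:
23
18, 5
17, 6
16, 7
15, 8
14, 9
13, 10
12, 11
12, 6, 5
11, 7, 5
10, 8, 5
10, 7, 6
9, 8, 6

13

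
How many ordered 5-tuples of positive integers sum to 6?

By stars and bars with positive parts, the count is C(5,4) = 5.

5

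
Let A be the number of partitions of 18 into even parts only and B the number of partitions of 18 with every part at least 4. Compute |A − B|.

14

Partitions of 18 into even parts only: 30.
Partitions of 18 with every part at least 4: 16.
|30 − 16| = 14.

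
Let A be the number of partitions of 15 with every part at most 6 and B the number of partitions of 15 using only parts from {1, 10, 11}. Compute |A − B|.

107

Partitions of 15 with every part at most 6: 110.
Partitions of 15 using only parts from {1, 10, 11}: 3.
|110 − 3| = 107.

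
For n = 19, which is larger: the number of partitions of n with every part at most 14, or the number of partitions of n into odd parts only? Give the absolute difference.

Partitions of 19 with every part at most 14: 478.
Partitions of 19 into odd parts only: 54.
|478 − 54| = 424.

424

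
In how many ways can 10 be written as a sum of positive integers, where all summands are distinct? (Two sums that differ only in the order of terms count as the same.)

10

They are:
10
9+1
8+2
7+3
7+2+1
6+4
6+3+1
5+4+1
5+3+2
4+3+2+1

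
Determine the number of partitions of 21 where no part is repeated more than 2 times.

243

A full systematic count gives 243.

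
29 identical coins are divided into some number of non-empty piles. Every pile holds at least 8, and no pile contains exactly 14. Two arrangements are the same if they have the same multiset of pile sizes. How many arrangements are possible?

Listing the qualifying partitions of 29:
29
21 + 8
20 + 9
19 + 10
18 + 11
17 + 12
16 + 13
13 + 8 + 8
12 + 9 + 8
11 + 10 + 8
11 + 9 + 9
10 + 10 + 9

12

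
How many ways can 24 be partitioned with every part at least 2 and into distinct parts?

A partial list (first 12 by largest part):
24
22,2
21,3
20,4
19,5
19,3,2
18,6
18,4,2
17,7
17,5,2
17,4,3
16,8
…and 54 more, for 66 total.

66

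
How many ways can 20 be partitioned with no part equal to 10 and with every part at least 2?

125

Direct enumeration gives 125 partitions.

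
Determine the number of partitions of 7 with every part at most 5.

Enumerating:
5,2
5,1,1
4,3
4,2,1
4,1,1,1
3,3,1
3,2,2
3,2,1,1
3,1,1,1,1
2,2,2,1
2,2,1,1,1
2,1,1,1,1,1
1,1,1,1,1,1,1

13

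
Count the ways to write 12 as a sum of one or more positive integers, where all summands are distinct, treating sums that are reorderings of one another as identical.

15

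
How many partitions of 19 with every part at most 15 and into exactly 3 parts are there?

A partial list (first 12 by largest part):
15,3,1
15,2,2
14,4,1
14,3,2
13,5,1
13,4,2
13,3,3
12,6,1
12,5,2
12,4,3
11,7,1
11,6,2
…and 16 more, for 28 total.

28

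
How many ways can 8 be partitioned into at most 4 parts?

15

The partitions of 8 that satisfy the conditions:
8
1, 7
2, 6
1, 1, 6
3, 5
1, 2, 5
1, 1, 1, 5
4, 4
1, 3, 4
2, 2, 4
1, 1, 2, 4
2, 3, 3
1, 1, 3, 3
1, 2, 2, 3
2, 2, 2, 2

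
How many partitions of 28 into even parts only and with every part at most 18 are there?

123

Systematic enumeration (by largest part, then next-largest, …) yields 123.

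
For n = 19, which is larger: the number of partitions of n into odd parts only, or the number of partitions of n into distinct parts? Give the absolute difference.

0

Partitions of 19 into odd parts only: 54.
Partitions of 19 into distinct parts: 54.
|54 − 54| = 0.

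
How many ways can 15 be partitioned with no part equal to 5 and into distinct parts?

19

Enumerating:
15
14 + 1
13 + 2
12 + 3
12 + 2 + 1
11 + 4
11 + 3 + 1
10 + 4 + 1
10 + 3 + 2
9 + 6
9 + 4 + 2
9 + 3 + 2 + 1
8 + 7
8 + 6 + 1
8 + 4 + 3
8 + 4 + 2 + 1
7 + 6 + 2
7 + 4 + 3 + 1
6 + 4 + 3 + 2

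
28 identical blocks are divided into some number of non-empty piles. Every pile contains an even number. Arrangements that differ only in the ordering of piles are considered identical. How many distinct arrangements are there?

135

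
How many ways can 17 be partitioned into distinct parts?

38

A partial list (first 12 by largest part):
17
16 + 1
15 + 2
14 + 3
14 + 2 + 1
13 + 4
13 + 3 + 1
12 + 5
12 + 4 + 1
12 + 3 + 2
11 + 6
11 + 5 + 1
…and 26 more, for 38 total.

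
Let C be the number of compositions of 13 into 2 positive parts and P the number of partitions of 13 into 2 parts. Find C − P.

Compositions: C(12,1) = 12.
Partitions of 13 into exactly 2 parts: 6.
Difference: 12 − 6 = 6.

6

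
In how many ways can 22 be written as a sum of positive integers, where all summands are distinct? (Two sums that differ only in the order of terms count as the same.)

A full systematic count gives 89.

89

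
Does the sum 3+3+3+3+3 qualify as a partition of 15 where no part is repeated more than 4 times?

No

The parts sum to 15, and the condition 'no summand is used more than 4 times' is violated.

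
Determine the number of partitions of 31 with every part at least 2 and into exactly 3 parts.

A partial list (first 12 by largest part):
27+2+2
26+3+2
25+4+2
25+3+3
24+5+2
24+4+3
23+6+2
23+5+3
23+4+4
22+7+2
22+6+3
22+5+4
…and 53 more, for 65 total.

65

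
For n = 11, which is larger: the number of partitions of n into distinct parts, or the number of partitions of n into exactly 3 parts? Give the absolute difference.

2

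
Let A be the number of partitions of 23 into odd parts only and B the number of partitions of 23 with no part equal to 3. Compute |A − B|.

Partitions of 23 into odd parts only: 104.
Partitions of 23 with no part equal to 3: 628.
|104 − 628| = 524.

524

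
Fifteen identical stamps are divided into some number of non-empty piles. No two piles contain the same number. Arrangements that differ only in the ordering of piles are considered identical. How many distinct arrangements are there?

27

A partial list (first 12 by largest part):
15
14, 1
13, 2
12, 3
12, 2, 1
11, 4
11, 3, 1
10, 5
10, 4, 1
10, 3, 2
9, 6
9, 5, 1
…and 15 more, for 27 total.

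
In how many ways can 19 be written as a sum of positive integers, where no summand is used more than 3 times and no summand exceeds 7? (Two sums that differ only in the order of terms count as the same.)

120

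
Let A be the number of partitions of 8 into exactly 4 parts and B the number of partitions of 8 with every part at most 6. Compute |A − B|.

15

Partitions of 8 into exactly 4 parts: 5.
Partitions of 8 with every part at most 6: 20.
|5 − 20| = 15.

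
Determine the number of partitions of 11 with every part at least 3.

Listing the qualifying partitions of 11:
11
8,3
7,4
6,5
5,3,3
4,4,3

6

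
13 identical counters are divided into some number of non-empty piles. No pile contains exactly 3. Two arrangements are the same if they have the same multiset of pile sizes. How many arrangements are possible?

59

There are too many to list fully; the first 12 (by largest part) are:
13
12,1
11,2
11,1,1
10,2,1
10,1,1,1
9,4
9,2,2
9,2,1,1
9,1,1,1,1
8,5
8,4,1
…and 47 more, for 59 total.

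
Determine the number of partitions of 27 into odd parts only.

Direct enumeration gives 192 partitions.

192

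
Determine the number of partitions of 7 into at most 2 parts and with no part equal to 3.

3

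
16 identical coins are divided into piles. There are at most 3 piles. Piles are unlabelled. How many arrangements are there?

A partial list (first 12 by largest part):
16
15, 1
14, 2
14, 1, 1
13, 3
13, 2, 1
12, 4
12, 3, 1
12, 2, 2
11, 5
11, 4, 1
11, 3, 2
…and 18 more, for 30 total.

30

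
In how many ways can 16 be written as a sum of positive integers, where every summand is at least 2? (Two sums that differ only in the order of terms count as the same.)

A partial list (first 12 by largest part):
16
2 + 14
3 + 13
4 + 12
2 + 2 + 12
5 + 11
2 + 3 + 11
6 + 10
2 + 4 + 10
3 + 3 + 10
2 + 2 + 2 + 10
7 + 9
…and 43 more, for 55 total.

55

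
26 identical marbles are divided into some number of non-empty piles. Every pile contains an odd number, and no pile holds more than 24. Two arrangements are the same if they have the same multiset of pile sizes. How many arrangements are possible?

Direct enumeration gives 164 partitions.

164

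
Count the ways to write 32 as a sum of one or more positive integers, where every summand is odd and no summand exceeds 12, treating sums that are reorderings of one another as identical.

227

There are 227 such partitions.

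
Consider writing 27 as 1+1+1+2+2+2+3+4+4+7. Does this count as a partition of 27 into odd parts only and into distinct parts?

The parts sum to 27, and the condition 'every summand is odd' is violated.

No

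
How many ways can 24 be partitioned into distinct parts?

Systematic enumeration (by largest part, then next-largest, …) yields 122.

122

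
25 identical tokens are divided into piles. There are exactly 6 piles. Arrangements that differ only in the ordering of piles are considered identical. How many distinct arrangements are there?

235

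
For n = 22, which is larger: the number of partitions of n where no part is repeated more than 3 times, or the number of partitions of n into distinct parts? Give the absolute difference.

Partitions of 22 where no part is repeated more than 3 times: 484.
Partitions of 22 into distinct parts: 89.
|484 − 89| = 395.

395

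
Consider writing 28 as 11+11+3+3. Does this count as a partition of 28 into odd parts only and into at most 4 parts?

Yes

The parts sum to 28, and the condition 'every summand is odd' holds; the condition 'there are at most 4 summands' holds.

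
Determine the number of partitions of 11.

56

There are too many to list fully; the first 12 (by largest part) are:
11
10+1
9+2
9+1+1
8+3
8+2+1
8+1+1+1
7+4
7+3+1
7+2+2
7+2+1+1
7+1+1+1+1
…and 44 more, for 56 total.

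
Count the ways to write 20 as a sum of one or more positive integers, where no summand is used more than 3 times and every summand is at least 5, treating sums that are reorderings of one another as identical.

12

The partitions of 20 that satisfy the conditions:
20
5,15
6,14
7,13
8,12
9,11
10,10
5,5,10
5,6,9
5,7,8
6,6,8
6,7,7
Counting gives 12.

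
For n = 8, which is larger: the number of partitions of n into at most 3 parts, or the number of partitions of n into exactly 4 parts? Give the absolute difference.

5

Partitions of 8 into at most 3 parts: 10.
Partitions of 8 into exactly 4 parts: 5.
|10 − 5| = 5.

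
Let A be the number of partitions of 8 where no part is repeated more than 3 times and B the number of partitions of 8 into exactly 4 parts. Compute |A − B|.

Partitions of 8 where no part is repeated more than 3 times: 16.
Partitions of 8 into exactly 4 parts: 5.
|16 − 5| = 11.

11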